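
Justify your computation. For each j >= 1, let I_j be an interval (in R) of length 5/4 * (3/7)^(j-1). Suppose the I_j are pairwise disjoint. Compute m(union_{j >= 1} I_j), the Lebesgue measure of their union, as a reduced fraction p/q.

By countable additivity of the Lebesgue measure on pairwise disjoint measurable sets,
  m(union_{j >= 1} I_j) = sum_{j >= 1} m(I_j) = sum_{j >= 1} a * r^(j-1),
  with a = 5/4 and r = 3/7.
Since 0 < r = 3/7 < 1, the geometric series converges:
  sum_{j >= 1} a * r^(j-1) = a / (1 - r).
  = 5/4 / (1 - 3/7)
  = 5/4 / (4/7)
  = 35/16.

35/16


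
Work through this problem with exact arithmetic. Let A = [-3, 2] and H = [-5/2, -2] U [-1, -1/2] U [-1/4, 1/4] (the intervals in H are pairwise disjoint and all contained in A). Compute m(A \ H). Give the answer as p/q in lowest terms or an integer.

The ambient interval has length m(A) = 2 - (-3) = 5.
Since the holes are disjoint and sit inside A, by finite additivity
  m(H) = sum_i (b_i - a_i), and m(A \ H) = m(A) - m(H).
Computing the hole measures:
  m(H_1) = -2 - (-5/2) = 1/2.
  m(H_2) = -1/2 - (-1) = 1/2.
  m(H_3) = 1/4 - (-1/4) = 1/2.
Summed: m(H) = 1/2 + 1/2 + 1/2 = 3/2.
So m(A \ H) = 5 - 3/2 = 7/2.

7/2


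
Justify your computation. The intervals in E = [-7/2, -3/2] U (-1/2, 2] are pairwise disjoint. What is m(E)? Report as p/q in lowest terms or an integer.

For pairwise disjoint intervals, m(union_i I_i) = sum_i m(I_i),
and m is invariant under swapping open/closed endpoints (single points have measure 0).
So m(E) = sum_i (b_i - a_i).
  I_1 has length -3/2 - (-7/2) = 2.
  I_2 has length 2 - (-1/2) = 5/2.
Summing:
  m(E) = 2 + 5/2 = 9/2.

9/2


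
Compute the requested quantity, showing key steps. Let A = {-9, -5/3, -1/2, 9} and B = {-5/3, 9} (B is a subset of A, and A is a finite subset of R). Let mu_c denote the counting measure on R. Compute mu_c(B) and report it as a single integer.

Counting measure assigns mu_c(E) = |E| (number of elements) when E is finite.
B has 2 element(s), so mu_c(B) = 2.

2


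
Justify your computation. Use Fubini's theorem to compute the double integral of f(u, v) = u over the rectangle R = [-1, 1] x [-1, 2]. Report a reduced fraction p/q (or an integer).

f(u, v) is a tensor product of a function of u and a function of v, and both factors are bounded continuous (hence Lebesgue integrable) on the rectangle, so Fubini's theorem applies:
  integral_R f d(m x m) = (integral_a1^b1 u du) * (integral_a2^b2 1 dv).
Inner integral in u: integral_{-1}^{1} u du = (1^2 - (-1)^2)/2
  = 0.
Inner integral in v: integral_{-1}^{2} 1 dv = (2^1 - (-1)^1)/1
  = 3.
Product: (0) * (3) = 0.

0


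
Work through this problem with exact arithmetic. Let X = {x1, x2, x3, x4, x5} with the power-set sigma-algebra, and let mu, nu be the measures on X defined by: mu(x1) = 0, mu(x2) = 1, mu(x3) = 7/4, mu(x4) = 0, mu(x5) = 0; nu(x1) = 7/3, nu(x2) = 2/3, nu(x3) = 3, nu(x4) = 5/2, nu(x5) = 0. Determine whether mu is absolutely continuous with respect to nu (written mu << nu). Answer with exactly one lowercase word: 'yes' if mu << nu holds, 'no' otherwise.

mu << nu means: every nu-null measurable set is also mu-null; equivalently, for every atom x, if nu({x}) = 0 then mu({x}) = 0.
Checking each atom:
  x1: nu = 7/3 > 0 -> no constraint.
  x2: nu = 2/3 > 0 -> no constraint.
  x3: nu = 3 > 0 -> no constraint.
  x4: nu = 5/2 > 0 -> no constraint.
  x5: nu = 0, mu = 0 -> consistent with mu << nu.
No atom violates the condition. Therefore mu << nu.

yes


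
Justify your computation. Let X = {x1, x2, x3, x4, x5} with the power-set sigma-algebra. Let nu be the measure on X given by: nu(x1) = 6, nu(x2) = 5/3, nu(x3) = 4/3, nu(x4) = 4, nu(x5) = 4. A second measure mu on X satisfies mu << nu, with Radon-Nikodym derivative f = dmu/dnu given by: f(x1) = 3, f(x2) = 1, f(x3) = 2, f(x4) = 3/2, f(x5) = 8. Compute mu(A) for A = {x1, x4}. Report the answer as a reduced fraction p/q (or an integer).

By the defining property of the Radon-Nikodym derivative, for every measurable set A,
  mu(A) = integral_A f dnu.
Since nu is a discrete measure concentrated on the atoms of X, the integral over A reduces to the sum
  mu(A) = sum_{x in A} f(x) * nu({x}).
Computing each term:
  x1: f(x1) * nu(x1) = 3 * 6 = 18.
  x4: f(x4) * nu(x4) = 3/2 * 4 = 6.
Summing: mu(A) = 18 + 6 = 24.

24


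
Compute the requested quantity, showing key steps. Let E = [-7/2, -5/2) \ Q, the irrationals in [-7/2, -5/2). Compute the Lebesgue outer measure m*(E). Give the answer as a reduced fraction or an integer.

The interval I = [-7/2, -5/2) has m(I) = -5/2 - (-7/2) = 1 (endpoints are measure-zero, so open/closed/half-open agree). Write I = (I cap Q) u (I \ Q). The rationals in I are countable, so m*(I cap Q) = 0 (cover each rational by intervals whose total length is arbitrarily small). By countable subadditivity m*(I) <= m*(I cap Q) + m*(I \ Q), hence m*(I \ Q) >= m(I) = 1. The reverse inequality m*(I \ Q) <= m*(I) = 1 is trivial since (I \ Q) is a subset of I. Therefore m*(I \ Q) = 1.

1


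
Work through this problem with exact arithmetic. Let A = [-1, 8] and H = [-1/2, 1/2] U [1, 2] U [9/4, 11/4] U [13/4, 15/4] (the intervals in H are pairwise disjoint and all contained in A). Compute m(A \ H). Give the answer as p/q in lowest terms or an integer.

The ambient interval has length m(A) = 8 - (-1) = 9.
Since the holes are disjoint and sit inside A, by finite additivity
  m(H) = sum_i (b_i - a_i), and m(A \ H) = m(A) - m(H).
Computing the hole measures:
  m(H_1) = 1/2 - (-1/2) = 1.
  m(H_2) = 2 - 1 = 1.
  m(H_3) = 11/4 - 9/4 = 1/2.
  m(H_4) = 15/4 - 13/4 = 1/2.
Summed: m(H) = 1 + 1 + 1/2 + 1/2 = 3.
So m(A \ H) = 9 - 3 = 6.

6


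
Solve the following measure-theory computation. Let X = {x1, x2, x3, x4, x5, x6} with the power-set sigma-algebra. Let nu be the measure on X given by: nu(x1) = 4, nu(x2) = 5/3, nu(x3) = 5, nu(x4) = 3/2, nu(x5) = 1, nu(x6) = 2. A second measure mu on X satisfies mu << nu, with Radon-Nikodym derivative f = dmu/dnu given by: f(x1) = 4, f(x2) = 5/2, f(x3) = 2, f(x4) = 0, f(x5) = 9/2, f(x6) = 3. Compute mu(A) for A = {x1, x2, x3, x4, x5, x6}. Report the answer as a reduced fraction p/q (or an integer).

By the defining property of the Radon-Nikodym derivative, for every measurable set A,
  mu(A) = integral_A f dnu.
Since nu is a discrete measure concentrated on the atoms of X, the integral over A reduces to the sum
  mu(A) = sum_{x in A} f(x) * nu({x}).
Computing each term:
  x1: f(x1) * nu(x1) = 4 * 4 = 16.
  x2: f(x2) * nu(x2) = 5/2 * 5/3 = 25/6.
  x3: f(x3) * nu(x3) = 2 * 5 = 10.
  x4: f(x4) * nu(x4) = 0 * 3/2 = 0.
  x5: f(x5) * nu(x5) = 9/2 * 1 = 9/2.
  x6: f(x6) * nu(x6) = 3 * 2 = 6.
Summing: mu(A) = 16 + 25/6 + 10 + 0 + 9/2 + 6 = 122/3.

122/3


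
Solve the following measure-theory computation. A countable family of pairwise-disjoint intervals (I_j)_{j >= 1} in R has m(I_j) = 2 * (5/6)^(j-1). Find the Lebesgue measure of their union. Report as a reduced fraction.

By countable additivity of the Lebesgue measure on pairwise disjoint measurable sets,
  m(union_{j >= 1} I_j) = sum_{j >= 1} m(I_j) = sum_{j >= 1} a * r^(j-1),
  with a = 2 and r = 5/6.
Since 0 < r = 5/6 < 1, the geometric series converges:
  sum_{j >= 1} a * r^(j-1) = a / (1 - r).
  = 2 / (1 - 5/6)
  = 2 / (1/6)
  = 12.

12


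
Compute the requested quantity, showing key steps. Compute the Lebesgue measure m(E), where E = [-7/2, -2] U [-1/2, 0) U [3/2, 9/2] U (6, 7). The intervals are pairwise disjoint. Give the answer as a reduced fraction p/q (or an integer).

For pairwise disjoint intervals, m(union_i I_i) = sum_i m(I_i),
and m is invariant under swapping open/closed endpoints (single points have measure 0).
So m(E) = sum_i (b_i - a_i).
  I_1 has length -2 - (-7/2) = 3/2.
  I_2 has length 0 - (-1/2) = 1/2.
  I_3 has length 9/2 - 3/2 = 3.
  I_4 has length 7 - 6 = 1.
Summing:
  m(E) = 3/2 + 1/2 + 3 + 1 = 6.

6


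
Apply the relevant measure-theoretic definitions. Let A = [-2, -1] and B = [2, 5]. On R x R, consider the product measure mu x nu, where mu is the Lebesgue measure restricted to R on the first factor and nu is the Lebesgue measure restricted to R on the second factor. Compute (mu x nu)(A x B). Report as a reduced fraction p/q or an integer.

For a measurable rectangle A x B, the product measure satisfies
  (mu x nu)(A x B) = mu(A) * nu(B).
  mu(A) = 1.
  nu(B) = 3.
  (mu x nu)(A x B) = 1 * 3 = 3.

3


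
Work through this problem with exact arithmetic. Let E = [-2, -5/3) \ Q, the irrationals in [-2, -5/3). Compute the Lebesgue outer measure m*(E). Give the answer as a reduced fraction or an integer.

The interval I = [-2, -5/3) has m(I) = -5/3 - (-2) = 1/3 (endpoints are measure-zero, so open/closed/half-open agree). Write I = (I cap Q) u (I \ Q). The rationals in I are countable, so m*(I cap Q) = 0 (cover each rational by intervals whose total length is arbitrarily small). By countable subadditivity m*(I) <= m*(I cap Q) + m*(I \ Q), hence m*(I \ Q) >= m(I) = 1/3. The reverse inequality m*(I \ Q) <= m*(I) = 1/3 is trivial since (I \ Q) is a subset of I. Therefore m*(I \ Q) = 1/3.

1/3


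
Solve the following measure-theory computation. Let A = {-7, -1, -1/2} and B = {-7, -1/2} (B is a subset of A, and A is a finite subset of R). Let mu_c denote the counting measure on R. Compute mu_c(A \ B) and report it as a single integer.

Counting measure assigns mu_c(E) = |E| (number of elements) when E is finite. For B subset A, A \ B is the set of elements of A not in B, so |A \ B| = |A| - |B|.
|A| = 3, |B| = 2, so mu_c(A \ B) = 3 - 2 = 1.

1


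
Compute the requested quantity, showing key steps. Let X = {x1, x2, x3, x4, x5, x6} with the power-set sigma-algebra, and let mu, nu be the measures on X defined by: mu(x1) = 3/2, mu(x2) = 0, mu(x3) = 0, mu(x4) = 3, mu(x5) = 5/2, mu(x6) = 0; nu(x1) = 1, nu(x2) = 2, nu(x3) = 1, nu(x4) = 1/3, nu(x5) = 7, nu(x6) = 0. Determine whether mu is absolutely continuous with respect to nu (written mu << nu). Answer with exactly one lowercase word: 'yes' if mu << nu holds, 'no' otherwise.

mu << nu means: every nu-null measurable set is also mu-null; equivalently, for every atom x, if nu({x}) = 0 then mu({x}) = 0.
Checking each atom:
  x1: nu = 1 > 0 -> no constraint.
  x2: nu = 2 > 0 -> no constraint.
  x3: nu = 1 > 0 -> no constraint.
  x4: nu = 1/3 > 0 -> no constraint.
  x5: nu = 7 > 0 -> no constraint.
  x6: nu = 0, mu = 0 -> consistent with mu << nu.
No atom violates the condition. Therefore mu << nu.

yes


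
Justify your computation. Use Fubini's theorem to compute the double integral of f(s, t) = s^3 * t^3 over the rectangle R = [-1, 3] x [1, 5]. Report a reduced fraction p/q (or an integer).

f(s, t) is a tensor product of a function of s and a function of t, and both factors are bounded continuous (hence Lebesgue integrable) on the rectangle, so Fubini's theorem applies:
  integral_R f d(m x m) = (integral_a1^b1 s^3 ds) * (integral_a2^b2 t^3 dt).
Inner integral in s: integral_{-1}^{3} s^3 ds = (3^4 - (-1)^4)/4
  = 20.
Inner integral in t: integral_{1}^{5} t^3 dt = (5^4 - 1^4)/4
  = 156.
Product: (20) * (156) = 3120.

3120


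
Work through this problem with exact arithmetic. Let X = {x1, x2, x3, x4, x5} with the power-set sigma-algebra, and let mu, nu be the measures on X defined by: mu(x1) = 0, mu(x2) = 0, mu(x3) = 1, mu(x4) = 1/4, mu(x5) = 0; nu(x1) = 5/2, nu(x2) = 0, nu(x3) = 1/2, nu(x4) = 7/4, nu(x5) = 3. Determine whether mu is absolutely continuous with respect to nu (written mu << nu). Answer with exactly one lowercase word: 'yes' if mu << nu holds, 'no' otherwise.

mu << nu means: every nu-null measurable set is also mu-null; equivalently, for every atom x, if nu({x}) = 0 then mu({x}) = 0.
Checking each atom:
  x1: nu = 5/2 > 0 -> no constraint.
  x2: nu = 0, mu = 0 -> consistent with mu << nu.
  x3: nu = 1/2 > 0 -> no constraint.
  x4: nu = 7/4 > 0 -> no constraint.
  x5: nu = 3 > 0 -> no constraint.
No atom violates the condition. Therefore mu << nu.

yes


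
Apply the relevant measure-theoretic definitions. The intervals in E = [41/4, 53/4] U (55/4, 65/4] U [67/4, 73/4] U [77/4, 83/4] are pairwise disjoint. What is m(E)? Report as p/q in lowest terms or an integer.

For pairwise disjoint intervals, m(union_i I_i) = sum_i m(I_i),
and m is invariant under swapping open/closed endpoints (single points have measure 0).
So m(E) = sum_i (b_i - a_i).
  I_1 has length 53/4 - 41/4 = 3.
  I_2 has length 65/4 - 55/4 = 5/2.
  I_3 has length 73/4 - 67/4 = 3/2.
  I_4 has length 83/4 - 77/4 = 3/2.
Summing:
  m(E) = 3 + 5/2 + 3/2 + 3/2 = 17/2.

17/2


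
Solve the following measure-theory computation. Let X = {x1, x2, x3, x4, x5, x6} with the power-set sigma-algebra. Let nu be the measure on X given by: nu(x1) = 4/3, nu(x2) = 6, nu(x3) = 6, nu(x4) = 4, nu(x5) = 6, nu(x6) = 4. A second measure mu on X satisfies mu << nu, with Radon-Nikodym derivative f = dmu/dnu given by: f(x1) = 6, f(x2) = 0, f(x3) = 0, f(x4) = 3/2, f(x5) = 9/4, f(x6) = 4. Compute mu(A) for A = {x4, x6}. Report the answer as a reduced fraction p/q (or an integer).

By the defining property of the Radon-Nikodym derivative, for every measurable set A,
  mu(A) = integral_A f dnu.
Since nu is a discrete measure concentrated on the atoms of X, the integral over A reduces to the sum
  mu(A) = sum_{x in A} f(x) * nu({x}).
Computing each term:
  x4: f(x4) * nu(x4) = 3/2 * 4 = 6.
  x6: f(x6) * nu(x6) = 4 * 4 = 16.
Summing: mu(A) = 6 + 16 = 22.

22


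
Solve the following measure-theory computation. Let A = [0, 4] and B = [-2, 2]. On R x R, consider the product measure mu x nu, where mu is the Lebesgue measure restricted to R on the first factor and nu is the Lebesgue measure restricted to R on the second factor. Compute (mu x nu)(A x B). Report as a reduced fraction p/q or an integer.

For a measurable rectangle A x B, the product measure satisfies
  (mu x nu)(A x B) = mu(A) * nu(B).
  mu(A) = 4.
  nu(B) = 4.
  (mu x nu)(A x B) = 4 * 4 = 16.

16


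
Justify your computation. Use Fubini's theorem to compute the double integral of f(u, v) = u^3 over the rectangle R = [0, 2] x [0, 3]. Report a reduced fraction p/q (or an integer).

f(u, v) is a tensor product of a function of u and a function of v, and both factors are bounded continuous (hence Lebesgue integrable) on the rectangle, so Fubini's theorem applies:
  integral_R f d(m x m) = (integral_a1^b1 u^3 du) * (integral_a2^b2 1 dv).
Inner integral in u: integral_{0}^{2} u^3 du = (2^4 - 0^4)/4
  = 4.
Inner integral in v: integral_{0}^{3} 1 dv = (3^1 - 0^1)/1
  = 3.
Product: (4) * (3) = 12.

12


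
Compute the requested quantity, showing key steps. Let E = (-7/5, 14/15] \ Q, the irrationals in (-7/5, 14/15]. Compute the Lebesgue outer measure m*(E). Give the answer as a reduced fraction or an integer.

The interval I = (-7/5, 14/15] has m(I) = 14/15 - (-7/5) = 7/3 (endpoints are measure-zero, so open/closed/half-open agree). Write I = (I cap Q) u (I \ Q). The rationals in I are countable, so m*(I cap Q) = 0 (cover each rational by intervals whose total length is arbitrarily small). By countable subadditivity m*(I) <= m*(I cap Q) + m*(I \ Q), hence m*(I \ Q) >= m(I) = 7/3. The reverse inequality m*(I \ Q) <= m*(I) = 7/3 is trivial since (I \ Q) is a subset of I. Therefore m*(I \ Q) = 7/3.

7/3


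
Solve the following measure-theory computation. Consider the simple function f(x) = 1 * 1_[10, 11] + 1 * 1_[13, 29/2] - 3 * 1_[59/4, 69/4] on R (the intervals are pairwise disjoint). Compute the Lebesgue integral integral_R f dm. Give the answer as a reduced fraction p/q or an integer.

For a simple function f = sum_i c_i * 1_{A_i} with disjoint A_i,
  integral f dm = sum_i c_i * m(A_i).
Lengths of the A_i:
  m(A_1) = 11 - 10 = 1.
  m(A_2) = 29/2 - 13 = 3/2.
  m(A_3) = 69/4 - 59/4 = 5/2.
Contributions c_i * m(A_i):
  (1) * (1) = 1.
  (1) * (3/2) = 3/2.
  (-3) * (5/2) = -15/2.
Total: 1 + 3/2 - 15/2 = -5.

-5


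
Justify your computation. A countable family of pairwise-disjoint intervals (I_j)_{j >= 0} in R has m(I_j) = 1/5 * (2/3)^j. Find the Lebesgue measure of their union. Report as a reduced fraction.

By countable additivity of the Lebesgue measure on pairwise disjoint measurable sets,
  m(union_{j >= 0} I_j) = sum_{j >= 0} m(I_j) = sum_{j >= 0} a * r^j,
  with a = 1/5 and r = 2/3.
Since 0 < r = 2/3 < 1, the geometric series converges:
  sum_{j >= 0} a * r^j = a / (1 - r).
  = 1/5 / (1 - 2/3)
  = 1/5 / (1/3)
  = 3/5.

3/5


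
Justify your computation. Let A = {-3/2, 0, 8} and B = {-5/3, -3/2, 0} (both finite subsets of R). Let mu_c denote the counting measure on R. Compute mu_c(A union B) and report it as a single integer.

Counting measure on a finite set equals cardinality. By inclusion-exclusion, |A union B| = |A| + |B| - |A cap B|.
|A| = 3, |B| = 3, |A cap B| = 2.
So mu_c(A union B) = 3 + 3 - 2 = 4.

4


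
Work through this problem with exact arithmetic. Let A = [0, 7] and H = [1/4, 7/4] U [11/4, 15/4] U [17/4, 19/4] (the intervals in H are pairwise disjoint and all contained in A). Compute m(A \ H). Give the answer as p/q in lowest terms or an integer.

The ambient interval has length m(A) = 7 - 0 = 7.
Since the holes are disjoint and sit inside A, by finite additivity
  m(H) = sum_i (b_i - a_i), and m(A \ H) = m(A) - m(H).
Computing the hole measures:
  m(H_1) = 7/4 - 1/4 = 3/2.
  m(H_2) = 15/4 - 11/4 = 1.
  m(H_3) = 19/4 - 17/4 = 1/2.
Summed: m(H) = 3/2 + 1 + 1/2 = 3.
So m(A \ H) = 7 - 3 = 4.

4


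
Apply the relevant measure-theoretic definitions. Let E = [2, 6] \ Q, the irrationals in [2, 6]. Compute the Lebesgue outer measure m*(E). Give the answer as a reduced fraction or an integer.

The interval I = [2, 6] has m(I) = 6 - 2 = 4 (endpoints are measure-zero, so open/closed/half-open agree). Write I = (I cap Q) u (I \ Q). The rationals in I are countable, so m*(I cap Q) = 0 (cover each rational by intervals whose total length is arbitrarily small). By countable subadditivity m*(I) <= m*(I cap Q) + m*(I \ Q), hence m*(I \ Q) >= m(I) = 4. The reverse inequality m*(I \ Q) <= m*(I) = 4 is trivial since (I \ Q) is a subset of I. Therefore m*(I \ Q) = 4.

4


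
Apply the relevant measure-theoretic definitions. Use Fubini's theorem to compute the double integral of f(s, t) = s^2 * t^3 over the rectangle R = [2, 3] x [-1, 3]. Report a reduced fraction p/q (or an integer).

f(s, t) is a tensor product of a function of s and a function of t, and both factors are bounded continuous (hence Lebesgue integrable) on the rectangle, so Fubini's theorem applies:
  integral_R f d(m x m) = (integral_a1^b1 s^2 ds) * (integral_a2^b2 t^3 dt).
Inner integral in s: integral_{2}^{3} s^2 ds = (3^3 - 2^3)/3
  = 19/3.
Inner integral in t: integral_{-1}^{3} t^3 dt = (3^4 - (-1)^4)/4
  = 20.
Product: (19/3) * (20) = 380/3.

380/3


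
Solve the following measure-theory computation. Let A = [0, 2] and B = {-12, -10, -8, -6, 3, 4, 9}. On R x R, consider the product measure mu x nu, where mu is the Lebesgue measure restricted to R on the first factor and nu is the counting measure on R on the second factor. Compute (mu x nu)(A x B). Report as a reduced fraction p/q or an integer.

For a measurable rectangle A x B, the product measure satisfies
  (mu x nu)(A x B) = mu(A) * nu(B).
  mu(A) = 2.
  nu(B) = 7.
  (mu x nu)(A x B) = 2 * 7 = 14.

14


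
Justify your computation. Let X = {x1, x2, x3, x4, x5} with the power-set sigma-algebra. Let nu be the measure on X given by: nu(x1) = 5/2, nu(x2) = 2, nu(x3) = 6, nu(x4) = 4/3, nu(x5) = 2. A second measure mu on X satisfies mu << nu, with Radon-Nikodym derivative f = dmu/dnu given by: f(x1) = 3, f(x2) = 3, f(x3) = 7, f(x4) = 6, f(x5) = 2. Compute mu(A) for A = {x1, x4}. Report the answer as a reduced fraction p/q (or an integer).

By the defining property of the Radon-Nikodym derivative, for every measurable set A,
  mu(A) = integral_A f dnu.
Since nu is a discrete measure concentrated on the atoms of X, the integral over A reduces to the sum
  mu(A) = sum_{x in A} f(x) * nu({x}).
Computing each term:
  x1: f(x1) * nu(x1) = 3 * 5/2 = 15/2.
  x4: f(x4) * nu(x4) = 6 * 4/3 = 8.
Summing: mu(A) = 15/2 + 8 = 31/2.

31/2


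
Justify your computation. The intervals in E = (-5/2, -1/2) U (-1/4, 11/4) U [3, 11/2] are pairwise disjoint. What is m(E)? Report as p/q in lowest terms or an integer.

For pairwise disjoint intervals, m(union_i I_i) = sum_i m(I_i),
and m is invariant under swapping open/closed endpoints (single points have measure 0).
So m(E) = sum_i (b_i - a_i).
  I_1 has length -1/2 - (-5/2) = 2.
  I_2 has length 11/4 - (-1/4) = 3.
  I_3 has length 11/2 - 3 = 5/2.
Summing:
  m(E) = 2 + 3 + 5/2 = 15/2.

15/2


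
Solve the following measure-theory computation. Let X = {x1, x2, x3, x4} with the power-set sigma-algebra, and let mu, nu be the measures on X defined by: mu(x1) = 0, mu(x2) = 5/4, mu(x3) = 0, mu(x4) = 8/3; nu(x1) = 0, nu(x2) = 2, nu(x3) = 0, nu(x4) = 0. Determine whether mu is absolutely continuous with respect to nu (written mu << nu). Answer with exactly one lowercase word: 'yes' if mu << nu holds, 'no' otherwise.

mu << nu means: every nu-null measurable set is also mu-null; equivalently, for every atom x, if nu({x}) = 0 then mu({x}) = 0.
Checking each atom:
  x1: nu = 0, mu = 0 -> consistent with mu << nu.
  x2: nu = 2 > 0 -> no constraint.
  x3: nu = 0, mu = 0 -> consistent with mu << nu.
  x4: nu = 0, mu = 8/3 > 0 -> violates mu << nu.
The atom(s) x4 violate the condition (nu = 0 but mu > 0). Therefore mu is NOT absolutely continuous w.r.t. nu.

no


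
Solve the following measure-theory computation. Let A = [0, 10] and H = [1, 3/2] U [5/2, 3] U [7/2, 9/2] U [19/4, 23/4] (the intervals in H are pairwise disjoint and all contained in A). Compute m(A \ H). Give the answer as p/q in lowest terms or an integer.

The ambient interval has length m(A) = 10 - 0 = 10.
Since the holes are disjoint and sit inside A, by finite additivity
  m(H) = sum_i (b_i - a_i), and m(A \ H) = m(A) - m(H).
Computing the hole measures:
  m(H_1) = 3/2 - 1 = 1/2.
  m(H_2) = 3 - 5/2 = 1/2.
  m(H_3) = 9/2 - 7/2 = 1.
  m(H_4) = 23/4 - 19/4 = 1.
Summed: m(H) = 1/2 + 1/2 + 1 + 1 = 3.
So m(A \ H) = 10 - 3 = 7.

7


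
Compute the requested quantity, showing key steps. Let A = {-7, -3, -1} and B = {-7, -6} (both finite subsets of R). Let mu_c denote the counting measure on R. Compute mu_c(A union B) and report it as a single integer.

Counting measure on a finite set equals cardinality. By inclusion-exclusion, |A union B| = |A| + |B| - |A cap B|.
|A| = 3, |B| = 2, |A cap B| = 1.
So mu_c(A union B) = 3 + 2 - 1 = 4.

4


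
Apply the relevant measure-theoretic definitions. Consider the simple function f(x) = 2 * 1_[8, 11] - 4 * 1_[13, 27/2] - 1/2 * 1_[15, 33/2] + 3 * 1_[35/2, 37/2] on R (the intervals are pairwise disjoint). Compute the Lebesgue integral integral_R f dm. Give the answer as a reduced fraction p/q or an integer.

For a simple function f = sum_i c_i * 1_{A_i} with disjoint A_i,
  integral f dm = sum_i c_i * m(A_i).
Lengths of the A_i:
  m(A_1) = 11 - 8 = 3.
  m(A_2) = 27/2 - 13 = 1/2.
  m(A_3) = 33/2 - 15 = 3/2.
  m(A_4) = 37/2 - 35/2 = 1.
Contributions c_i * m(A_i):
  (2) * (3) = 6.
  (-4) * (1/2) = -2.
  (-1/2) * (3/2) = -3/4.
  (3) * (1) = 3.
Total: 6 - 2 - 3/4 + 3 = 25/4.

25/4


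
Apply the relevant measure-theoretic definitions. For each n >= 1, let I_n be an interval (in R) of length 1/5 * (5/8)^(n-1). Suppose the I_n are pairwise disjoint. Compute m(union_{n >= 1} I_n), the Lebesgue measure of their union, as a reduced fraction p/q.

By countable additivity of the Lebesgue measure on pairwise disjoint measurable sets,
  m(union_{n >= 1} I_n) = sum_{n >= 1} m(I_n) = sum_{n >= 1} a * r^(n-1),
  with a = 1/5 and r = 5/8.
Since 0 < r = 5/8 < 1, the geometric series converges:
  sum_{n >= 1} a * r^(n-1) = a / (1 - r).
  = 1/5 / (1 - 5/8)
  = 1/5 / (3/8)
  = 8/15.

8/15


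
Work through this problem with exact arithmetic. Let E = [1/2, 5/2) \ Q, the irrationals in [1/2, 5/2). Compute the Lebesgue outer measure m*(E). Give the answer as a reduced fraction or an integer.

The interval I = [1/2, 5/2) has m(I) = 5/2 - 1/2 = 2 (endpoints are measure-zero, so open/closed/half-open agree). Write I = (I cap Q) u (I \ Q). The rationals in I are countable, so m*(I cap Q) = 0 (cover each rational by intervals whose total length is arbitrarily small). By countable subadditivity m*(I) <= m*(I cap Q) + m*(I \ Q), hence m*(I \ Q) >= m(I) = 2. The reverse inequality m*(I \ Q) <= m*(I) = 2 is trivial since (I \ Q) is a subset of I. Therefore m*(I \ Q) = 2.

2


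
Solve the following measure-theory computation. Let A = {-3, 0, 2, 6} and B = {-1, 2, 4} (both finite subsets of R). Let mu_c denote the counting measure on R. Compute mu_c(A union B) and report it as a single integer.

Counting measure on a finite set equals cardinality. By inclusion-exclusion, |A union B| = |A| + |B| - |A cap B|.
|A| = 4, |B| = 3, |A cap B| = 1.
So mu_c(A union B) = 4 + 3 - 1 = 6.

6


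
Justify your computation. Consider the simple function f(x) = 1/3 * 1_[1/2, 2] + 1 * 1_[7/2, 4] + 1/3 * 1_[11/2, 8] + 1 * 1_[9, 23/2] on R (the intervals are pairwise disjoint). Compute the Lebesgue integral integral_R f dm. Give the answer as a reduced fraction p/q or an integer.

For a simple function f = sum_i c_i * 1_{A_i} with disjoint A_i,
  integral f dm = sum_i c_i * m(A_i).
Lengths of the A_i:
  m(A_1) = 2 - 1/2 = 3/2.
  m(A_2) = 4 - 7/2 = 1/2.
  m(A_3) = 8 - 11/2 = 5/2.
  m(A_4) = 23/2 - 9 = 5/2.
Contributions c_i * m(A_i):
  (1/3) * (3/2) = 1/2.
  (1) * (1/2) = 1/2.
  (1/3) * (5/2) = 5/6.
  (1) * (5/2) = 5/2.
Total: 1/2 + 1/2 + 5/6 + 5/2 = 13/3.

13/3


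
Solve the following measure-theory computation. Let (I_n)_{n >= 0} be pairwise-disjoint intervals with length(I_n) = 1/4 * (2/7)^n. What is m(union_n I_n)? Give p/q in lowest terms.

By countable additivity of the Lebesgue measure on pairwise disjoint measurable sets,
  m(union_{n >= 0} I_n) = sum_{n >= 0} m(I_n) = sum_{n >= 0} a * r^n,
  with a = 1/4 and r = 2/7.
Since 0 < r = 2/7 < 1, the geometric series converges:
  sum_{n >= 0} a * r^n = a / (1 - r).
  = 1/4 / (1 - 2/7)
  = 1/4 / (5/7)
  = 7/20.

7/20


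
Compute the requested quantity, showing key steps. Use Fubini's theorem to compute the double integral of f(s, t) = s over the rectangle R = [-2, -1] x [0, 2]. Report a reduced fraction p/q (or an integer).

f(s, t) is a tensor product of a function of s and a function of t, and both factors are bounded continuous (hence Lebesgue integrable) on the rectangle, so Fubini's theorem applies:
  integral_R f d(m x m) = (integral_a1^b1 s ds) * (integral_a2^b2 1 dt).
Inner integral in s: integral_{-2}^{-1} s ds = ((-1)^2 - (-2)^2)/2
  = -3/2.
Inner integral in t: integral_{0}^{2} 1 dt = (2^1 - 0^1)/1
  = 2.
Product: (-3/2) * (2) = -3.

-3


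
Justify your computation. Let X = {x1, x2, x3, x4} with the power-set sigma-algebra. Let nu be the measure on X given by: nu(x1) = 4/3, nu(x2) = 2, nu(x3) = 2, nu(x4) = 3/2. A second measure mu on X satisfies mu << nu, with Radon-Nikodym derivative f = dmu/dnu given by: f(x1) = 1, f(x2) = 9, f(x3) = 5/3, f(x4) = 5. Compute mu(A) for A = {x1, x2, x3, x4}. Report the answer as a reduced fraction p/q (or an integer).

By the defining property of the Radon-Nikodym derivative, for every measurable set A,
  mu(A) = integral_A f dnu.
Since nu is a discrete measure concentrated on the atoms of X, the integral over A reduces to the sum
  mu(A) = sum_{x in A} f(x) * nu({x}).
Computing each term:
  x1: f(x1) * nu(x1) = 1 * 4/3 = 4/3.
  x2: f(x2) * nu(x2) = 9 * 2 = 18.
  x3: f(x3) * nu(x3) = 5/3 * 2 = 10/3.
  x4: f(x4) * nu(x4) = 5 * 3/2 = 15/2.
Summing: mu(A) = 4/3 + 18 + 10/3 + 15/2 = 181/6.

181/6


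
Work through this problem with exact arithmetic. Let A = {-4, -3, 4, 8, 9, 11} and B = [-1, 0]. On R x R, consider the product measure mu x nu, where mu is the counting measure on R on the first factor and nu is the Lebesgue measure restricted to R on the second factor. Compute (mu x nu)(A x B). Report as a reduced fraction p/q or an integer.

For a measurable rectangle A x B, the product measure satisfies
  (mu x nu)(A x B) = mu(A) * nu(B).
  mu(A) = 6.
  nu(B) = 1.
  (mu x nu)(A x B) = 6 * 1 = 6.

6


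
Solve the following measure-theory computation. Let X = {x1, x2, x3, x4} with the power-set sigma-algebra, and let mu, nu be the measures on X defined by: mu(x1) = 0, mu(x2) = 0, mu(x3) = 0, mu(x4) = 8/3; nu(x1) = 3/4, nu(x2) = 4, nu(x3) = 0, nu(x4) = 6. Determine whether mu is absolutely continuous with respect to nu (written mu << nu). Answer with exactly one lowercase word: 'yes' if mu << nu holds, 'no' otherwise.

mu << nu means: every nu-null measurable set is also mu-null; equivalently, for every atom x, if nu({x}) = 0 then mu({x}) = 0.
Checking each atom:
  x1: nu = 3/4 > 0 -> no constraint.
  x2: nu = 4 > 0 -> no constraint.
  x3: nu = 0, mu = 0 -> consistent with mu << nu.
  x4: nu = 6 > 0 -> no constraint.
No atom violates the condition. Therefore mu << nu.

yes


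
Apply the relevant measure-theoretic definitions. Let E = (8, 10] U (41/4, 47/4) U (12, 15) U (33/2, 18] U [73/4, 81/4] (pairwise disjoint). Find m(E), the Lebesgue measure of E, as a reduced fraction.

For pairwise disjoint intervals, m(union_i I_i) = sum_i m(I_i),
and m is invariant under swapping open/closed endpoints (single points have measure 0).
So m(E) = sum_i (b_i - a_i).
  I_1 has length 10 - 8 = 2.
  I_2 has length 47/4 - 41/4 = 3/2.
  I_3 has length 15 - 12 = 3.
  I_4 has length 18 - 33/2 = 3/2.
  I_5 has length 81/4 - 73/4 = 2.
Summing:
  m(E) = 2 + 3/2 + 3 + 3/2 + 2 = 10.

10


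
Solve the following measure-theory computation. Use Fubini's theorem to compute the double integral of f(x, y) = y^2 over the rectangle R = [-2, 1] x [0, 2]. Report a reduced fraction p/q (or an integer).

f(x, y) is a tensor product of a function of x and a function of y, and both factors are bounded continuous (hence Lebesgue integrable) on the rectangle, so Fubini's theorem applies:
  integral_R f d(m x m) = (integral_a1^b1 1 dx) * (integral_a2^b2 y^2 dy).
Inner integral in x: integral_{-2}^{1} 1 dx = (1^1 - (-2)^1)/1
  = 3.
Inner integral in y: integral_{0}^{2} y^2 dy = (2^3 - 0^3)/3
  = 8/3.
Product: (3) * (8/3) = 8.

8


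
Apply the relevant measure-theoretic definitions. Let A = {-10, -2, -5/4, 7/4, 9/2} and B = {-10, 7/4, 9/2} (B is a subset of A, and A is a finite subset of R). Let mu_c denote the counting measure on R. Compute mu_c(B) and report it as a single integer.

Counting measure assigns mu_c(E) = |E| (number of elements) when E is finite.
B has 3 element(s), so mu_c(B) = 3.

3


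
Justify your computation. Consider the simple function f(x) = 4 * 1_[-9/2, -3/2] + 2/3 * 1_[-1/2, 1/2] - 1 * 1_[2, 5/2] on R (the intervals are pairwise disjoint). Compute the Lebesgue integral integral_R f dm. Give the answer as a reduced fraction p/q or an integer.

For a simple function f = sum_i c_i * 1_{A_i} with disjoint A_i,
  integral f dm = sum_i c_i * m(A_i).
Lengths of the A_i:
  m(A_1) = -3/2 - (-9/2) = 3.
  m(A_2) = 1/2 - (-1/2) = 1.
  m(A_3) = 5/2 - 2 = 1/2.
Contributions c_i * m(A_i):
  (4) * (3) = 12.
  (2/3) * (1) = 2/3.
  (-1) * (1/2) = -1/2.
Total: 12 + 2/3 - 1/2 = 73/6.

73/6


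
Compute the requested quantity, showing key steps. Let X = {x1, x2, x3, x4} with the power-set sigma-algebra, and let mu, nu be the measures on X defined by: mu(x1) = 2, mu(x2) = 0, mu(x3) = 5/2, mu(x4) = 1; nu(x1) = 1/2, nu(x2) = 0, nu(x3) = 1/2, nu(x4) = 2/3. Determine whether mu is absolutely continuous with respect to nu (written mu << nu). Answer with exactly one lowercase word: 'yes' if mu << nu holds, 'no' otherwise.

mu << nu means: every nu-null measurable set is also mu-null; equivalently, for every atom x, if nu({x}) = 0 then mu({x}) = 0.
Checking each atom:
  x1: nu = 1/2 > 0 -> no constraint.
  x2: nu = 0, mu = 0 -> consistent with mu << nu.
  x3: nu = 1/2 > 0 -> no constraint.
  x4: nu = 2/3 > 0 -> no constraint.
No atom violates the condition. Therefore mu << nu.

yes


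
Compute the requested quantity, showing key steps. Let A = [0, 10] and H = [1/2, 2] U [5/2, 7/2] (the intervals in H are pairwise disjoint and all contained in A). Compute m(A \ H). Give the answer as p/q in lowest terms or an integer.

The ambient interval has length m(A) = 10 - 0 = 10.
Since the holes are disjoint and sit inside A, by finite additivity
  m(H) = sum_i (b_i - a_i), and m(A \ H) = m(A) - m(H).
Computing the hole measures:
  m(H_1) = 2 - 1/2 = 3/2.
  m(H_2) = 7/2 - 5/2 = 1.
Summed: m(H) = 3/2 + 1 = 5/2.
So m(A \ H) = 10 - 5/2 = 15/2.

15/2


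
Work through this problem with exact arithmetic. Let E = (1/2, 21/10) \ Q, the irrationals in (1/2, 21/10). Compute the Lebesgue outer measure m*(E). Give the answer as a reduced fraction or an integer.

The interval I = (1/2, 21/10) has m(I) = 21/10 - 1/2 = 8/5 (endpoints are measure-zero, so open/closed/half-open agree). Write I = (I cap Q) u (I \ Q). The rationals in I are countable, so m*(I cap Q) = 0 (cover each rational by intervals whose total length is arbitrarily small). By countable subadditivity m*(I) <= m*(I cap Q) + m*(I \ Q), hence m*(I \ Q) >= m(I) = 8/5. The reverse inequality m*(I \ Q) <= m*(I) = 8/5 is trivial since (I \ Q) is a subset of I. Therefore m*(I \ Q) = 8/5.

8/5


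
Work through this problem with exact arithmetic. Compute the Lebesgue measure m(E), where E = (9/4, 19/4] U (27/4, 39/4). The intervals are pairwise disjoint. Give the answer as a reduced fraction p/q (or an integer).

For pairwise disjoint intervals, m(union_i I_i) = sum_i m(I_i),
and m is invariant under swapping open/closed endpoints (single points have measure 0).
So m(E) = sum_i (b_i - a_i).
  I_1 has length 19/4 - 9/4 = 5/2.
  I_2 has length 39/4 - 27/4 = 3.
Summing:
  m(E) = 5/2 + 3 = 11/2.

11/2


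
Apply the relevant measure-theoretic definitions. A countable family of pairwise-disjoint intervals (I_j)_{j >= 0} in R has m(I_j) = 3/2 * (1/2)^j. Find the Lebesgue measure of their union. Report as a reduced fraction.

By countable additivity of the Lebesgue measure on pairwise disjoint measurable sets,
  m(union_{j >= 0} I_j) = sum_{j >= 0} m(I_j) = sum_{j >= 0} a * r^j,
  with a = 3/2 and r = 1/2.
Since 0 < r = 1/2 < 1, the geometric series converges:
  sum_{j >= 0} a * r^j = a / (1 - r).
  = 3/2 / (1 - 1/2)
  = 3/2 / (1/2)
  = 3.

3


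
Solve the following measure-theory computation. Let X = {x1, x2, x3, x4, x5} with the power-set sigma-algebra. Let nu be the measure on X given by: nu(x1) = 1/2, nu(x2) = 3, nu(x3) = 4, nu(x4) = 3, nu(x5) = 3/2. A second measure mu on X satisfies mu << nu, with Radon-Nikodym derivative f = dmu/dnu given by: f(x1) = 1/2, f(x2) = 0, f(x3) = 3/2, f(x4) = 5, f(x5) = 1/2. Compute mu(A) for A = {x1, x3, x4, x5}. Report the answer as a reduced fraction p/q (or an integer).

By the defining property of the Radon-Nikodym derivative, for every measurable set A,
  mu(A) = integral_A f dnu.
Since nu is a discrete measure concentrated on the atoms of X, the integral over A reduces to the sum
  mu(A) = sum_{x in A} f(x) * nu({x}).
Computing each term:
  x1: f(x1) * nu(x1) = 1/2 * 1/2 = 1/4.
  x3: f(x3) * nu(x3) = 3/2 * 4 = 6.
  x4: f(x4) * nu(x4) = 5 * 3 = 15.
  x5: f(x5) * nu(x5) = 1/2 * 3/2 = 3/4.
Summing: mu(A) = 1/4 + 6 + 15 + 3/4 = 22.

22


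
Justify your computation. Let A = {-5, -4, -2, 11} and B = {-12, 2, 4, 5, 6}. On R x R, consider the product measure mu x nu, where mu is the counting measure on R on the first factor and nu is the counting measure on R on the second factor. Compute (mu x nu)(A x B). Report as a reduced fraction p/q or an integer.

For a measurable rectangle A x B, the product measure satisfies
  (mu x nu)(A x B) = mu(A) * nu(B).
  mu(A) = 4.
  nu(B) = 5.
  (mu x nu)(A x B) = 4 * 5 = 20.

20


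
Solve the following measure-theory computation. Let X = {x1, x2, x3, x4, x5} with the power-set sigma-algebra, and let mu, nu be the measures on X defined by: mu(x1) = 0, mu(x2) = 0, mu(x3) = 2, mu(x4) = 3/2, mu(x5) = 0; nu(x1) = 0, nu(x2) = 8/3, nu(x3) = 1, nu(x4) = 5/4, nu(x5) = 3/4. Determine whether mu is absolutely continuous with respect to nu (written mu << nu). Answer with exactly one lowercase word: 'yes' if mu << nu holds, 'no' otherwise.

mu << nu means: every nu-null measurable set is also mu-null; equivalently, for every atom x, if nu({x}) = 0 then mu({x}) = 0.
Checking each atom:
  x1: nu = 0, mu = 0 -> consistent with mu << nu.
  x2: nu = 8/3 > 0 -> no constraint.
  x3: nu = 1 > 0 -> no constraint.
  x4: nu = 5/4 > 0 -> no constraint.
  x5: nu = 3/4 > 0 -> no constraint.
No atom violates the condition. Therefore mu << nu.

yes


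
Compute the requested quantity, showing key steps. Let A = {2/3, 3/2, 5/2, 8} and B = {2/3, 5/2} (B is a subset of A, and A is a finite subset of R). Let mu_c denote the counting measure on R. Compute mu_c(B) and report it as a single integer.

Counting measure assigns mu_c(E) = |E| (number of elements) when E is finite.
B has 2 element(s), so mu_c(B) = 2.

2


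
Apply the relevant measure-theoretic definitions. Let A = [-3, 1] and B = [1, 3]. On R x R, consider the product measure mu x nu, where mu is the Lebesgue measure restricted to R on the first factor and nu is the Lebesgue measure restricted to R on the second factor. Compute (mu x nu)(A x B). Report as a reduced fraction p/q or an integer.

For a measurable rectangle A x B, the product measure satisfies
  (mu x nu)(A x B) = mu(A) * nu(B).
  mu(A) = 4.
  nu(B) = 2.
  (mu x nu)(A x B) = 4 * 2 = 8.

8


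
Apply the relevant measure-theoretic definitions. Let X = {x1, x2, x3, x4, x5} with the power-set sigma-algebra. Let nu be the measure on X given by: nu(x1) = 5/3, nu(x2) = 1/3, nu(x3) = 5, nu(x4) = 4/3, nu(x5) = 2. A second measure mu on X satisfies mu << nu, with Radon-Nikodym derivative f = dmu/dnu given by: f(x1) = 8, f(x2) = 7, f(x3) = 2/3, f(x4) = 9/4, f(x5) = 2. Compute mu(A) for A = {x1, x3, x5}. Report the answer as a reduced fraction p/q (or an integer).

By the defining property of the Radon-Nikodym derivative, for every measurable set A,
  mu(A) = integral_A f dnu.
Since nu is a discrete measure concentrated on the atoms of X, the integral over A reduces to the sum
  mu(A) = sum_{x in A} f(x) * nu({x}).
Computing each term:
  x1: f(x1) * nu(x1) = 8 * 5/3 = 40/3.
  x3: f(x3) * nu(x3) = 2/3 * 5 = 10/3.
  x5: f(x5) * nu(x5) = 2 * 2 = 4.
Summing: mu(A) = 40/3 + 10/3 + 4 = 62/3.

62/3


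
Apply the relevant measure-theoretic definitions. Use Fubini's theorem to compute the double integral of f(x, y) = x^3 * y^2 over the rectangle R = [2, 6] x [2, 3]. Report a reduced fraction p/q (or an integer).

f(x, y) is a tensor product of a function of x and a function of y, and both factors are bounded continuous (hence Lebesgue integrable) on the rectangle, so Fubini's theorem applies:
  integral_R f d(m x m) = (integral_a1^b1 x^3 dx) * (integral_a2^b2 y^2 dy).
Inner integral in x: integral_{2}^{6} x^3 dx = (6^4 - 2^4)/4
  = 320.
Inner integral in y: integral_{2}^{3} y^2 dy = (3^3 - 2^3)/3
  = 19/3.
Product: (320) * (19/3) = 6080/3.

6080/3


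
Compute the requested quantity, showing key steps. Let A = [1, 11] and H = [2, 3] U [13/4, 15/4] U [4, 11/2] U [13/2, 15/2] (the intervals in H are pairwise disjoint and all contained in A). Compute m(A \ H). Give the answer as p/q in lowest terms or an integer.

The ambient interval has length m(A) = 11 - 1 = 10.
Since the holes are disjoint and sit inside A, by finite additivity
  m(H) = sum_i (b_i - a_i), and m(A \ H) = m(A) - m(H).
Computing the hole measures:
  m(H_1) = 3 - 2 = 1.
  m(H_2) = 15/4 - 13/4 = 1/2.
  m(H_3) = 11/2 - 4 = 3/2.
  m(H_4) = 15/2 - 13/2 = 1.
Summed: m(H) = 1 + 1/2 + 3/2 + 1 = 4.
So m(A \ H) = 10 - 4 = 6.

6


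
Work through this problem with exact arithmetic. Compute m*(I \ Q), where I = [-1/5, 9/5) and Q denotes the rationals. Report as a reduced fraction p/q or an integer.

The interval I = [-1/5, 9/5) has m(I) = 9/5 - (-1/5) = 2 (endpoints are measure-zero, so open/closed/half-open agree). Write I = (I cap Q) u (I \ Q). The rationals in I are countable, so m*(I cap Q) = 0 (cover each rational by intervals whose total length is arbitrarily small). By countable subadditivity m*(I) <= m*(I cap Q) + m*(I \ Q), hence m*(I \ Q) >= m(I) = 2. The reverse inequality m*(I \ Q) <= m*(I) = 2 is trivial since (I \ Q) is a subset of I. Therefore m*(I \ Q) = 2.

2
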